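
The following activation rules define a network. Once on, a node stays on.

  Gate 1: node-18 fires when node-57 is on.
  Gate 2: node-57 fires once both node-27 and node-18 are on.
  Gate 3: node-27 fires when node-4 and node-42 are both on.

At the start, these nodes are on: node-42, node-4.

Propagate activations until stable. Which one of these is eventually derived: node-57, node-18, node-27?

node-4 and node-42 are on, so node-27 fires (Gate 3).
node-18 would need node-57 (Gate 1), but node-57 never turns on. node-57 would need node-27 and node-18 (Gate 2), but node-18 never turns on.

node-27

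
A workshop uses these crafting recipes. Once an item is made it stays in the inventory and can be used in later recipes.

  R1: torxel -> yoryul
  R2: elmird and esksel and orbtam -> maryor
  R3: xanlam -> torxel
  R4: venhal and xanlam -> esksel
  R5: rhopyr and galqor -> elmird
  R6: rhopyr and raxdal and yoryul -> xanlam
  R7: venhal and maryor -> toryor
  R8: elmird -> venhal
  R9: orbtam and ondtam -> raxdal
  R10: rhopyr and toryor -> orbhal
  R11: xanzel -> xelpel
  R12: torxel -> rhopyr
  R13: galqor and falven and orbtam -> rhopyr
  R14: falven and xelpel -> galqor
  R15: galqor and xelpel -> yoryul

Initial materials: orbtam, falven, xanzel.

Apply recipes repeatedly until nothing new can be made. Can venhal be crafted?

xanzel -> xelpel (R11).
Using R14, falven and xelpel make galqor.
galqor and falven and orbtam -> rhopyr (R13).
Using R5, rhopyr and galqor make elmird.
elmird -> venhal (R8).

Yes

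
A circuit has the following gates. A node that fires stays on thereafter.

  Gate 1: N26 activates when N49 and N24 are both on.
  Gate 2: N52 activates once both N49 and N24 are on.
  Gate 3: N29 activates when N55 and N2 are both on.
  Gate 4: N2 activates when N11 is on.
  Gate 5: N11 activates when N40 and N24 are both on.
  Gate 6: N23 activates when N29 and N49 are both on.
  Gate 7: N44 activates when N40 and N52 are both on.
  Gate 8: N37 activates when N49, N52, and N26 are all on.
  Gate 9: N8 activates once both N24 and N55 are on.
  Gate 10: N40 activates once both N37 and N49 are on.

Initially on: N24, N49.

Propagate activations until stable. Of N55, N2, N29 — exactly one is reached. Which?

Gate 2: N49 and N24 on → N52 on.
N49 and N24 are on, so N26 activates (Gate 1).
N49, N52, and N26 are on, so N37 activates (Gate 8).
N37 and N49 are on, so N40 activates (Gate 10).
N40 and N24 are on, so N11 activates (Gate 5).
N11 is on, so N2 activates (Gate 4).
No rule produces N55, and it is not given. N29 would need N55 and N2 (Gate 3), but N55 never turns on.

N2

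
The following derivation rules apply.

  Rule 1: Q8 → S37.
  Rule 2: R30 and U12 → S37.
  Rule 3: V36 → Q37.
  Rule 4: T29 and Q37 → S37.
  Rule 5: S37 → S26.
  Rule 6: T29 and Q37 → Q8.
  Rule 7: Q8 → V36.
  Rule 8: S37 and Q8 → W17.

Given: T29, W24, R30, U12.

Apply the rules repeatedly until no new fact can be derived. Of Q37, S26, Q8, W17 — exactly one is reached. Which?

From R30 and U12, Rule 2 gives S37.
From S37, Rule 5 gives S26.
Q8 would need T29 and Q37 (Rule 6), but Q37 is never established. Q37 would need V36 (Rule 3), but V36 is never established. W17 would need S37 and Q8 (Rule 8), but Q8 is never established.

S26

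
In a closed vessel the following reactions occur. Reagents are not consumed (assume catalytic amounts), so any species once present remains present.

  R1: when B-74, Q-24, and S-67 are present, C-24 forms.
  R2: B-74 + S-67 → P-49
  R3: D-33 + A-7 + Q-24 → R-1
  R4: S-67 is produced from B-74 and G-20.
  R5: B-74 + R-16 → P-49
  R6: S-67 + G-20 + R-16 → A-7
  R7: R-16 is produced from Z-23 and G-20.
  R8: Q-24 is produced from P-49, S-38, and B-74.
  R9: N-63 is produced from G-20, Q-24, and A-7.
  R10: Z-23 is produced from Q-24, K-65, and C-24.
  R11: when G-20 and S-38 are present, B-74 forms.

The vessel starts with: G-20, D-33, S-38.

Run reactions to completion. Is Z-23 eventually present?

Z-23 would need Q-24, K-65, and C-24 (R10), but K-65 never forms.

No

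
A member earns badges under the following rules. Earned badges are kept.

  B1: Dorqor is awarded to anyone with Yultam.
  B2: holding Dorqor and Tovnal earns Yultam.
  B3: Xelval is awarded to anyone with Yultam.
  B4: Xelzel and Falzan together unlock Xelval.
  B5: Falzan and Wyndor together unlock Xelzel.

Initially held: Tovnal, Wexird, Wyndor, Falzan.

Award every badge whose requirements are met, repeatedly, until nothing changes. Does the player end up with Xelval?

Yes

With Falzan and Wyndor, Xelzel is earned (B5).
With Xelzel and Falzan, Xelval is earned (B4).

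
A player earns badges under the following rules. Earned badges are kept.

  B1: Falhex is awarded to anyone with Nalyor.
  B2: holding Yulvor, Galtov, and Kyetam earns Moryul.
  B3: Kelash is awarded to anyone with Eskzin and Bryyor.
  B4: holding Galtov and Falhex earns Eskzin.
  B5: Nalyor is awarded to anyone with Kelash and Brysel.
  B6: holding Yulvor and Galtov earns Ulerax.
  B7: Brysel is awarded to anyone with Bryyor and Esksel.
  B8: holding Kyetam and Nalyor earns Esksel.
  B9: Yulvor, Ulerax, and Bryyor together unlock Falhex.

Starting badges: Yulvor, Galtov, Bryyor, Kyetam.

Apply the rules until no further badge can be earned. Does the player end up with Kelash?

Yes

With Yulvor and Galtov, Ulerax is earned (B6).
With Yulvor, Ulerax, and Bryyor, Falhex is earned (B9).
With Galtov and Falhex, Eskzin is earned (B4).
With Eskzin and Bryyor, Kelash is earned (B3).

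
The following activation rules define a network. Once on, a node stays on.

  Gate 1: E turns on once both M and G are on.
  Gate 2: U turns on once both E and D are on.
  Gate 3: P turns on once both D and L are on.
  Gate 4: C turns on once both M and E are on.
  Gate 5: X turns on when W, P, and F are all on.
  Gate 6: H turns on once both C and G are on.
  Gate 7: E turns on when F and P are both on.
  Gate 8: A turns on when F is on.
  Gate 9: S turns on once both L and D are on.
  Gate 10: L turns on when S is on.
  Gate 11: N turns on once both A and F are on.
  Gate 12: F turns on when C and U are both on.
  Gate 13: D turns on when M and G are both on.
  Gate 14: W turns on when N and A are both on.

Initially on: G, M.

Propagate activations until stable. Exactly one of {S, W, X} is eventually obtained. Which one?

M and G are on, so E turns on (Gate 1).
Gate 13: M and G on → D on.
Gate 2: E and D on → U on.
M and E are on, so C turns on (Gate 4).
C and U are on, so F turns on (Gate 12).
Gate 8: F on → A on.
Gate 11: A and F on → N on.
N and A are on, so W turns on (Gate 14).
X would need W, P, and F (Gate 5), but P never turns on. S would need L and D (Gate 9), but L never turns on.

W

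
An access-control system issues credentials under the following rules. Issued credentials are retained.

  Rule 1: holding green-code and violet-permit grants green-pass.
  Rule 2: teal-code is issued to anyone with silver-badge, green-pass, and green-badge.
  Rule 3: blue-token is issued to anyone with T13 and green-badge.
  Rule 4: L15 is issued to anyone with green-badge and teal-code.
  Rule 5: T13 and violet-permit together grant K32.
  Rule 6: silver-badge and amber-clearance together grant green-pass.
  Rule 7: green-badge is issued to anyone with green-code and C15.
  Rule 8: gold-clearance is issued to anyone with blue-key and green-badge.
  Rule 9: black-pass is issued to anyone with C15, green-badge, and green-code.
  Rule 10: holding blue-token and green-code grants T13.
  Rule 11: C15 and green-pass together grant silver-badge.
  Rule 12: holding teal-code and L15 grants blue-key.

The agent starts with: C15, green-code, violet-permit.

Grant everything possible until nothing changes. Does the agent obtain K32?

K32 would need T13 and violet-permit (Rule 5), but T13 is never granted.

No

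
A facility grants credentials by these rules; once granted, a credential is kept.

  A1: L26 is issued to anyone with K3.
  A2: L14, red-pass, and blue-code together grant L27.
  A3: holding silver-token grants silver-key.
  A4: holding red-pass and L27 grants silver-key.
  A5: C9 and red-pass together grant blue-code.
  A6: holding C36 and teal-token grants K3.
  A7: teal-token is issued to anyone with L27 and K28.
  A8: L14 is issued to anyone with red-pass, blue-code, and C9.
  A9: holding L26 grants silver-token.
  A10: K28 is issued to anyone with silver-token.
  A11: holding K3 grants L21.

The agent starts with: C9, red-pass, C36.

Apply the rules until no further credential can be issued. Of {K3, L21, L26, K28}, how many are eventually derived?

K3 would need C36 and teal-token (A6), but teal-token is never granted.
L21 would need K3 (A11), but K3 is never granted.
L26 would need K3 (A1), but K3 is never granted.
K28 would need silver-token (A10), but silver-token is never granted.
None of the 4 are reached.

0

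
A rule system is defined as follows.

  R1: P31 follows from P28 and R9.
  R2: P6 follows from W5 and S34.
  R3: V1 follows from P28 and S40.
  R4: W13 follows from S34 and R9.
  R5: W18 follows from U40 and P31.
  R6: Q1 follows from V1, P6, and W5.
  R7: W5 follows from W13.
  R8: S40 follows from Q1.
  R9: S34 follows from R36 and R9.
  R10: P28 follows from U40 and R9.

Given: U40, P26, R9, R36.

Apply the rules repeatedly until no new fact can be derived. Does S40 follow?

No

S40 would need Q1 (R8), but Q1 is never established.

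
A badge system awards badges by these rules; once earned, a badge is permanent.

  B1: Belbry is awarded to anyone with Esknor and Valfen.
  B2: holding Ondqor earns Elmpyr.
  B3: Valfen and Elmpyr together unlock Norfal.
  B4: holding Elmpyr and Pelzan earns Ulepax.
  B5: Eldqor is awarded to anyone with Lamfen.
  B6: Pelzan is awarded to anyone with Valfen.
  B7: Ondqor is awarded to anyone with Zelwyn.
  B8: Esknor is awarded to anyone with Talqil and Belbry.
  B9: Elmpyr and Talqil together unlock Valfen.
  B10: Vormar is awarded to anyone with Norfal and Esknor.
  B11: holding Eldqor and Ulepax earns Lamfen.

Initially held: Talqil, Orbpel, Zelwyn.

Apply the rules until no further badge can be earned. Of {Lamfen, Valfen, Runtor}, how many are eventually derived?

1

With Zelwyn, Ondqor is earned (B7).
With Ondqor, Elmpyr is earned (B2).
With Elmpyr and Talqil, Valfen is earned (B9).
Lamfen would need Eldqor and Ulepax (B11), but Eldqor is never earned.
Valfen: reached.
No rule produces Runtor, and it is not given.
Reached: Valfen — 1 of the 3.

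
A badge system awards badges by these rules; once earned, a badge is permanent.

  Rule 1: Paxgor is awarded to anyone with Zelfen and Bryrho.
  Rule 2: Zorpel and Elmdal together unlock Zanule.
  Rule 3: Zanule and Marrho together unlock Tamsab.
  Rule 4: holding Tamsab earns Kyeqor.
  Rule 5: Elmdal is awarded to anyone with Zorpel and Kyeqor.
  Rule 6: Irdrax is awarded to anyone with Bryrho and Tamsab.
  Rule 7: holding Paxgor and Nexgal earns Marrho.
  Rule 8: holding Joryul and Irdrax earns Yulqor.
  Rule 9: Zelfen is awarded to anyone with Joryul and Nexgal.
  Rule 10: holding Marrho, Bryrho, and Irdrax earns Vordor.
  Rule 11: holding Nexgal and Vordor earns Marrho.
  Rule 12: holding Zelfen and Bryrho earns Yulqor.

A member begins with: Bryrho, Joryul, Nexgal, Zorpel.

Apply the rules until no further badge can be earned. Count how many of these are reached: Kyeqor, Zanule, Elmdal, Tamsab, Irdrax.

Kyeqor would need Tamsab (Rule 4), but Tamsab is never earned.
Zanule would need Zorpel and Elmdal (Rule 2), but Elmdal is never earned.
Elmdal would need Zorpel and Kyeqor (Rule 5), but Kyeqor is never earned.
Tamsab would need Zanule and Marrho (Rule 3), but Zanule is never earned.
Irdrax would need Bryrho and Tamsab (Rule 6), but Tamsab is never earned.
None of the 5 are reached.

0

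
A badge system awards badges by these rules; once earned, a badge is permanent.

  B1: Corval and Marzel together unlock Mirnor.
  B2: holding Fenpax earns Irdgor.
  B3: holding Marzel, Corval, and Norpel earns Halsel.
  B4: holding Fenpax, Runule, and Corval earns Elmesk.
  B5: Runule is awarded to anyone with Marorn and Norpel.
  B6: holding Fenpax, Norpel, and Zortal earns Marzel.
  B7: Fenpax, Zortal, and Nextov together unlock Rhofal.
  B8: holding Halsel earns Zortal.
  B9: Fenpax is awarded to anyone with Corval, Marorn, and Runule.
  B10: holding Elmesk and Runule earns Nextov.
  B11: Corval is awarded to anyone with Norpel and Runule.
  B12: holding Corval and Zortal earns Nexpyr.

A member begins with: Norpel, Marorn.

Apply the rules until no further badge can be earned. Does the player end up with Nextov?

Yes

With Marorn and Norpel, Runule is earned (B5).
With Norpel and Runule, Corval is earned (B11).
With Corval, Marorn, and Runule, Fenpax is earned (B9).
With Fenpax, Runule, and Corval, Elmesk is earned (B4).
With Elmesk and Runule, Nextov is earned (B10).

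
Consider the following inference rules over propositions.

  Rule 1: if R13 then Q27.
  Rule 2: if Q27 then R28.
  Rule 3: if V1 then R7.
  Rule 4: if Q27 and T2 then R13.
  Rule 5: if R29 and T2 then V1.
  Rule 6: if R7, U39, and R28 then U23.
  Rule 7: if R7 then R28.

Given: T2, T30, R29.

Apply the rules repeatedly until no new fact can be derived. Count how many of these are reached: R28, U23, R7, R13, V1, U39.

3

R29 and T2 hold, so V1 follows (Rule 5).
V1 holds, so R7 follows (Rule 3).
From R7, Rule 7 gives R28.
R28: reached.
U23 would need R7, U39, and R28 (Rule 6), but U39 is never established.
R7: reached.
R13 would need Q27 and T2 (Rule 4), but Q27 is never established.
V1: reached.
No rule produces U39, and it is not given.
Reached: R28, R7, and V1 — 3 of the 6.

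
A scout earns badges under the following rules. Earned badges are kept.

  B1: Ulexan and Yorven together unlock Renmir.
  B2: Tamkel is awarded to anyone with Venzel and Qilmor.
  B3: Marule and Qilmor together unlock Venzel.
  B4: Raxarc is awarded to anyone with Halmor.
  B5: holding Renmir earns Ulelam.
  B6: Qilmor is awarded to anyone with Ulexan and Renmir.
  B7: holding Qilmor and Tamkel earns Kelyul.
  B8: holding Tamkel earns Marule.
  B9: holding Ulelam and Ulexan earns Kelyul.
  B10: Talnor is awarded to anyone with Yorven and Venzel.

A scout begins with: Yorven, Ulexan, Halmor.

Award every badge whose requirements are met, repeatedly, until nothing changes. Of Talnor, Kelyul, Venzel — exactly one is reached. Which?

With Ulexan and Yorven, Renmir is earned (B1).
With Renmir, Ulelam is earned (B5).
With Ulelam and Ulexan, Kelyul is earned (B9).
Venzel would need Marule and Qilmor (B3), but Marule is never earned. Talnor would need Yorven and Venzel (B10), but Venzel is never earned.

Kelyul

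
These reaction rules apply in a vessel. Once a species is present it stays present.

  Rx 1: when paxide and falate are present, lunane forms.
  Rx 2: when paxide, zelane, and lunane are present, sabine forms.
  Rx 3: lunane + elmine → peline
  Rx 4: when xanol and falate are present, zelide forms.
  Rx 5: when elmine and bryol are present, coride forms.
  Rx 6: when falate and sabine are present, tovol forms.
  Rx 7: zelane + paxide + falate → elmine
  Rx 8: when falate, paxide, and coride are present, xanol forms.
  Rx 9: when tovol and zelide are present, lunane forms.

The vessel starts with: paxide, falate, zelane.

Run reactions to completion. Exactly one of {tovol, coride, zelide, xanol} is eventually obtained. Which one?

paxide and falate present → lunane forms (Rx 1).
paxide, zelane, and lunane present → sabine forms (Rx 2).
falate and sabine present → tovol forms (Rx 6).
coride would need elmine and bryol (Rx 5), but bryol never forms. zelide would need xanol and falate (Rx 4), but xanol never forms. xanol would need falate, paxide, and coride (Rx 8), but coride never forms.

tovol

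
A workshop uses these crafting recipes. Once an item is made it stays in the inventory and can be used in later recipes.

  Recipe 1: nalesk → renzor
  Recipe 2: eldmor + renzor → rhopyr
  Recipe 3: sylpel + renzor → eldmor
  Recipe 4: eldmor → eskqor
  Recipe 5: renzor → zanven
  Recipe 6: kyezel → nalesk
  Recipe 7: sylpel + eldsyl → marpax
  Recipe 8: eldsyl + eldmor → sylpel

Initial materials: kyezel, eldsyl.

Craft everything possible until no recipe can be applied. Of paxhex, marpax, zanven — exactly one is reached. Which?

zanven

kyezel → nalesk (Recipe 6).
Using Recipe 1, nalesk makes renzor.
Using Recipe 5, renzor makes zanven.
No rule produces paxhex, and it is not given. marpax would need sylpel and eldsyl (Recipe 7), but sylpel is never obtained.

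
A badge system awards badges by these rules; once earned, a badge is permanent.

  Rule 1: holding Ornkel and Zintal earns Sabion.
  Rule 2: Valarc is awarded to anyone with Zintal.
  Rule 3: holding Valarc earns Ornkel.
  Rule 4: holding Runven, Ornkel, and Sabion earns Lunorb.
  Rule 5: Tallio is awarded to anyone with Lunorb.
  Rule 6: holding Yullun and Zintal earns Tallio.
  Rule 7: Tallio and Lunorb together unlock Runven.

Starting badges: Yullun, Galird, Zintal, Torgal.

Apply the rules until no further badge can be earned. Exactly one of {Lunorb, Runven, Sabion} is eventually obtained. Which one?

With Zintal, Valarc is earned (Rule 2).
With Valarc, Ornkel is earned (Rule 3).
With Ornkel and Zintal, Sabion is earned (Rule 1).
Runven would need Tallio and Lunorb (Rule 7), but Lunorb is never earned. Lunorb would need Runven, Ornkel, and Sabion (Rule 4), but Runven is never earned.

Sabion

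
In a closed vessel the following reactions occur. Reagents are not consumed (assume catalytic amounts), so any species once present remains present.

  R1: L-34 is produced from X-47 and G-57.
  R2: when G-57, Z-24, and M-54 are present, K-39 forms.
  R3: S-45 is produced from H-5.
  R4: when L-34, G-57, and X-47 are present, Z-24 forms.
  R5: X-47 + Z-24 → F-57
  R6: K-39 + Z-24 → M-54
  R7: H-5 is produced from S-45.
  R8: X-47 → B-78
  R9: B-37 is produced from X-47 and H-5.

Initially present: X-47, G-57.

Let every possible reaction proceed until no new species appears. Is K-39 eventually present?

K-39 would need G-57, Z-24, and M-54 (R2), but M-54 never forms.

No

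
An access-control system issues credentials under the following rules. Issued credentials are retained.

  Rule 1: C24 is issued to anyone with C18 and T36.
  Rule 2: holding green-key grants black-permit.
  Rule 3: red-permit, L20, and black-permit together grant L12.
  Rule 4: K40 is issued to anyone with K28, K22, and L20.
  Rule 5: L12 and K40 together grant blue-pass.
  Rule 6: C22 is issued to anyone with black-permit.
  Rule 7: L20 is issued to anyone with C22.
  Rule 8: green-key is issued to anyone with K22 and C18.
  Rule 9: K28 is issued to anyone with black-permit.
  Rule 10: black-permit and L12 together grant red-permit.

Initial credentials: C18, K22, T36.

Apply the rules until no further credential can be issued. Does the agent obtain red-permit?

No

red-permit would need black-permit and L12 (Rule 10), but L12 is never granted.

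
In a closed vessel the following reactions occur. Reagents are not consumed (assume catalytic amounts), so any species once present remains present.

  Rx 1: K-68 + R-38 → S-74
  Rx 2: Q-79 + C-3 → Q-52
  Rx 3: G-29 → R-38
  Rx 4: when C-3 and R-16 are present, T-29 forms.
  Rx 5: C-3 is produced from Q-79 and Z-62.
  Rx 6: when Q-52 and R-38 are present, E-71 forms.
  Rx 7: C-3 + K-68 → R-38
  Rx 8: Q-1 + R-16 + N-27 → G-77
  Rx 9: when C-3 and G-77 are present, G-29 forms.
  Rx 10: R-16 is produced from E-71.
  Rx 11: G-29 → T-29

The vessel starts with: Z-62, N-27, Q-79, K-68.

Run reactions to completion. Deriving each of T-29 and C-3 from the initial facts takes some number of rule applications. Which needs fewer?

C-3

C-3: Q-79 and Z-62 present → C-3 forms (Rx 5). [1 rule application]
T-29: Q-79 and Z-62 present → C-3 forms (Rx 5). Q-79 and C-3 present → Q-52 forms (Rx 2). C-3 and K-68 present → R-38 forms (Rx 7). Q-52 and R-38 present → E-71 forms (Rx 6). E-71 present → R-16 forms (Rx 10). C-3 and R-16 present → T-29 forms (Rx 4). [6 rule applications]
C-3 needs fewer.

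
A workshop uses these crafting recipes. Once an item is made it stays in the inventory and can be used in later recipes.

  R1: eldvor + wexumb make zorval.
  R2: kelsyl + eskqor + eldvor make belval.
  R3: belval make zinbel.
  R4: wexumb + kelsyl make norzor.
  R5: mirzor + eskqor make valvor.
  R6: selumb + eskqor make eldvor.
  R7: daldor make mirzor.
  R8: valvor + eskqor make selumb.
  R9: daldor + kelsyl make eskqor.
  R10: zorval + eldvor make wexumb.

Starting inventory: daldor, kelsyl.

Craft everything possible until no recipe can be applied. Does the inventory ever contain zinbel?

Yes

daldor + kelsyl → eskqor (R9).
daldor → mirzor (R7).
Using R5, mirzor and eskqor make valvor.
Using R8, valvor and eskqor make selumb.
Using R6, selumb and eskqor make eldvor.
Using R2, kelsyl, eskqor, and eldvor make belval.
Using R3, belval makes zinbel.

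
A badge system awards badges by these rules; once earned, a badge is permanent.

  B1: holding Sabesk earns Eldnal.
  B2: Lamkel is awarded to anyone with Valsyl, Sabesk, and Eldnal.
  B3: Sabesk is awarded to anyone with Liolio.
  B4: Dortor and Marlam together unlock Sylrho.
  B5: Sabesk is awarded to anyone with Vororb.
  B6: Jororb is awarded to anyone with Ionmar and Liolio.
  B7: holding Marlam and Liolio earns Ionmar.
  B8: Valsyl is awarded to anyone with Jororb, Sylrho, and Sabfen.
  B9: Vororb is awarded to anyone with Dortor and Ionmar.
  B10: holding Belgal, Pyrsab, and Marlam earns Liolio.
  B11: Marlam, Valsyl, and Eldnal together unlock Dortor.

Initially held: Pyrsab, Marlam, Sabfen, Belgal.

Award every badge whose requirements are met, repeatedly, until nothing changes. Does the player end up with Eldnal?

Yes

With Belgal, Pyrsab, and Marlam, Liolio is earned (B10).
With Liolio, Sabesk is earned (B3).
With Sabesk, Eldnal is earned (B1).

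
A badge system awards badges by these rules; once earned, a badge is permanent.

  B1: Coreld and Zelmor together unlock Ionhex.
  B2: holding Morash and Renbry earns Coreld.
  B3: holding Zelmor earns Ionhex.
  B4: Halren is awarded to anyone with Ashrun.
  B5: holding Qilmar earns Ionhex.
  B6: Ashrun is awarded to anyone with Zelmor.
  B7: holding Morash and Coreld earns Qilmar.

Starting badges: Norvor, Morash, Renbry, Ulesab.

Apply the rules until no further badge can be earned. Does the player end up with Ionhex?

With Morash and Renbry, Coreld is earned (B2).
With Morash and Coreld, Qilmar is earned (B7).
With Qilmar, Ionhex is earned (B5).

Yes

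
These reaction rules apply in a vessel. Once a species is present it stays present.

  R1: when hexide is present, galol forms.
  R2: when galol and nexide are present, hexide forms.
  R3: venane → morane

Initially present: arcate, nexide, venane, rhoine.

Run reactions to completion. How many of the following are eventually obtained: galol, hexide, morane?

venane present → morane forms (R3).
galol would need hexide (R1), but hexide never forms.
hexide would need galol and nexide (R2), but galol never forms.
morane: reached.
Reached: morane — 1 of the 3.

1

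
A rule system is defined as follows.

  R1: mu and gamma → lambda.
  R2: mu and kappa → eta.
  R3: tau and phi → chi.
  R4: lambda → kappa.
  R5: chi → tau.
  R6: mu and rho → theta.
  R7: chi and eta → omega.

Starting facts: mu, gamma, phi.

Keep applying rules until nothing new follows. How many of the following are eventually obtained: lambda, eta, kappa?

mu and gamma hold, so lambda follows (R1).
lambda holds, so kappa follows (R4).
From mu and kappa, R2 gives eta.
lambda: reached.
eta: reached.
kappa: reached.
All 3 are reached.

3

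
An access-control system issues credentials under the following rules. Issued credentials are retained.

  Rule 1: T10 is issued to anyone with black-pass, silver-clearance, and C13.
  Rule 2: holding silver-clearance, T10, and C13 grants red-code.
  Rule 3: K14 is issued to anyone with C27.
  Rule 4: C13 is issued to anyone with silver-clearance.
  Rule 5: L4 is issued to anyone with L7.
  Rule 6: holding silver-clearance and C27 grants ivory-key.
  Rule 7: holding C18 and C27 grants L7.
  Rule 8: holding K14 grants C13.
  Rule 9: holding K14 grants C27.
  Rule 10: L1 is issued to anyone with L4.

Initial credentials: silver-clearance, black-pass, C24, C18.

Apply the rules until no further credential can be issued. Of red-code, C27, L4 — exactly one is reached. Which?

Holding silver-clearance grants C13 (Rule 4).
Holding black-pass, silver-clearance, and C13 grants T10 (Rule 1).
Holding silver-clearance, T10, and C13 grants red-code (Rule 2).
L4 would need L7 (Rule 5), but L7 is never granted. C27 would need K14 (Rule 9), but K14 is never granted.

red-code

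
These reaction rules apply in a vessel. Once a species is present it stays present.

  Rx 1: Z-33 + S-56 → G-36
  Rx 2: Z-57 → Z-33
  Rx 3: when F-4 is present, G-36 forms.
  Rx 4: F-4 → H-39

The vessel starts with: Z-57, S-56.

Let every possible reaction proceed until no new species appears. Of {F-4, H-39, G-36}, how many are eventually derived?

1

Z-57 present → Z-33 forms (Rx 2).
Z-33 and S-56 present → G-36 forms (Rx 1).
No rule produces F-4, and it is not given.
H-39 would need F-4 (Rx 4), but F-4 never forms.
G-36: reached.
Reached: G-36 — 1 of the 3.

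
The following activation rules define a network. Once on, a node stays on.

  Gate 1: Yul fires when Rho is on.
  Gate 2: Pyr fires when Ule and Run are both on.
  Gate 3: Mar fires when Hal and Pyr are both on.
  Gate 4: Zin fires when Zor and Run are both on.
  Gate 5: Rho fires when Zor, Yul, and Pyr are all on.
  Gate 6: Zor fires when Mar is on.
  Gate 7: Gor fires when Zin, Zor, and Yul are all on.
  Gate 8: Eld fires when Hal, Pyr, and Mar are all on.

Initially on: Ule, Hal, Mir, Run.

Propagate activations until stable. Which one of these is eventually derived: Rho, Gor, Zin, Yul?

Gate 2: Ule and Run on → Pyr on.
Gate 3: Hal and Pyr on → Mar on.
Gate 6: Mar on → Zor on.
Gate 4: Zor and Run on → Zin on.
Yul would need Rho (Gate 1), but Rho never turns on. Rho would need Zor, Yul, and Pyr (Gate 5), but Yul never turns on. Gor would need Zin, Zor, and Yul (Gate 7), but Yul never turns on.

Zin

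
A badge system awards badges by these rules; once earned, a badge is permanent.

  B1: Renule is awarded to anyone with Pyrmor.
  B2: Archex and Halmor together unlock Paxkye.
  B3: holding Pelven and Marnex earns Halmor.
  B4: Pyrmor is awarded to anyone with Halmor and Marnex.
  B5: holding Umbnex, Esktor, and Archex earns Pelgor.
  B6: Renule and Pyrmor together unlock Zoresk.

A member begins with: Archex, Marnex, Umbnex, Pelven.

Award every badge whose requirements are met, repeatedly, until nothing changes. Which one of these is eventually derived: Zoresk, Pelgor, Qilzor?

With Pelven and Marnex, Halmor is earned (B3).
With Halmor and Marnex, Pyrmor is earned (B4).
With Pyrmor, Renule is earned (B1).
With Renule and Pyrmor, Zoresk is earned (B6).
Pelgor would need Umbnex, Esktor, and Archex (B5), but Esktor is never earned. No rule produces Qilzor, and it is not given.

Zoresk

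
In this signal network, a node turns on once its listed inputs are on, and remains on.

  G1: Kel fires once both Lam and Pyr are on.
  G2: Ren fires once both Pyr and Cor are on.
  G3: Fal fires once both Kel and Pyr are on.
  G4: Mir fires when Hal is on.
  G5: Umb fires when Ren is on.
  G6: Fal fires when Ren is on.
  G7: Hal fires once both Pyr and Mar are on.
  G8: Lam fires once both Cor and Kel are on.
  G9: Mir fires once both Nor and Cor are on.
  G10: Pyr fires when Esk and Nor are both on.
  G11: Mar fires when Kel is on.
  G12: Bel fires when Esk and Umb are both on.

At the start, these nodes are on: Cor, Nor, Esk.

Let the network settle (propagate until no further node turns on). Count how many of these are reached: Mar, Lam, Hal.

Mar would need Kel (G11), but Kel never turns on.
Lam would need Cor and Kel (G8), but Kel never turns on.
Hal would need Pyr and Mar (G7), but Mar never turns on.
None of the 3 are reached.

0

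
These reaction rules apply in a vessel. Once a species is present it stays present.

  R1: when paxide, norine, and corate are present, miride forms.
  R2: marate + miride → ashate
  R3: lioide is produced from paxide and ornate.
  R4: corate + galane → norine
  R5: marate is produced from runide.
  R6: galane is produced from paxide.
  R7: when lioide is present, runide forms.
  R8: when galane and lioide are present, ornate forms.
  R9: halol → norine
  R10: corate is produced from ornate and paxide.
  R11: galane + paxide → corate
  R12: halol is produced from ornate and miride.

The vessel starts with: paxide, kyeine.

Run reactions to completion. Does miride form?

paxide present → galane forms (R6).
galane and paxide present → corate forms (R11).
corate and galane present → norine forms (R4).
paxide, norine, and corate present → miride forms (R1).

Yes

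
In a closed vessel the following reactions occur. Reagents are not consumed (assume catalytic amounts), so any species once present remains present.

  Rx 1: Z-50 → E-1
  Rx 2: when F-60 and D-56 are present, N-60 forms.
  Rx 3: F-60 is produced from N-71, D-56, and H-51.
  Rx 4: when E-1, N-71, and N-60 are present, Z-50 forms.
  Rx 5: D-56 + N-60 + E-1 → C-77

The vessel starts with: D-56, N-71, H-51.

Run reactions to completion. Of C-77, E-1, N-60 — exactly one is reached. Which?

N-60

N-71, D-56, and H-51 present → F-60 forms (Rx 3).
F-60 and D-56 present → N-60 forms (Rx 2).
C-77 would need D-56, N-60, and E-1 (Rx 5), but E-1 never forms. E-1 would need Z-50 (Rx 1), but Z-50 never forms.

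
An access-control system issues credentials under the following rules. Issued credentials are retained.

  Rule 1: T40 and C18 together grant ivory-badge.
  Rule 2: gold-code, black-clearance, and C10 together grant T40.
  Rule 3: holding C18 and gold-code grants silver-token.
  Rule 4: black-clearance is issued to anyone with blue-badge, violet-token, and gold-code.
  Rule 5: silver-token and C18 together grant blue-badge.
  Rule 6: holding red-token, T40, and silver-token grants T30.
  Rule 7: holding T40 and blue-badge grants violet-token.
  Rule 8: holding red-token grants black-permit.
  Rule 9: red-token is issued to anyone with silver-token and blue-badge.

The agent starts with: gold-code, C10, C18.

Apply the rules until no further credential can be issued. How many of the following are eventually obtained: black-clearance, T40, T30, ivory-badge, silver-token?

Holding C18 and gold-code grants silver-token (Rule 3).
black-clearance would need blue-badge, violet-token, and gold-code (Rule 4), but violet-token is never granted.
T40 would need gold-code, black-clearance, and C10 (Rule 2), but black-clearance is never granted.
T30 would need red-token, T40, and silver-token (Rule 6), but T40 is never granted.
ivory-badge would need T40 and C18 (Rule 1), but T40 is never granted.
silver-token: reached.
Reached: silver-token — 1 of the 5.

1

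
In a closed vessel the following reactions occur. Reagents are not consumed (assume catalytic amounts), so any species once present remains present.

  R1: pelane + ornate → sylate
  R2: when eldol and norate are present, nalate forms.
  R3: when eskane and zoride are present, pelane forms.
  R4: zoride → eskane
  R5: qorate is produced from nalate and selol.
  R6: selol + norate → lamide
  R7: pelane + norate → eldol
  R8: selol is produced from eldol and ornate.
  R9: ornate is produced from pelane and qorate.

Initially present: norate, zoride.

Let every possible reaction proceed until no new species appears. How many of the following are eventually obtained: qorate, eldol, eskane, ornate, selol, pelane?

3

zoride present → eskane forms (R4).
eskane and zoride present → pelane forms (R3).
pelane and norate present → eldol forms (R7).
qorate would need nalate and selol (R5), but selol never forms.
eldol: reached.
eskane: reached.
ornate would need pelane and qorate (R9), but qorate never forms.
selol would need eldol and ornate (R8), but ornate never forms.
pelane: reached.
Reached: eldol, eskane, and pelane — 3 of the 6.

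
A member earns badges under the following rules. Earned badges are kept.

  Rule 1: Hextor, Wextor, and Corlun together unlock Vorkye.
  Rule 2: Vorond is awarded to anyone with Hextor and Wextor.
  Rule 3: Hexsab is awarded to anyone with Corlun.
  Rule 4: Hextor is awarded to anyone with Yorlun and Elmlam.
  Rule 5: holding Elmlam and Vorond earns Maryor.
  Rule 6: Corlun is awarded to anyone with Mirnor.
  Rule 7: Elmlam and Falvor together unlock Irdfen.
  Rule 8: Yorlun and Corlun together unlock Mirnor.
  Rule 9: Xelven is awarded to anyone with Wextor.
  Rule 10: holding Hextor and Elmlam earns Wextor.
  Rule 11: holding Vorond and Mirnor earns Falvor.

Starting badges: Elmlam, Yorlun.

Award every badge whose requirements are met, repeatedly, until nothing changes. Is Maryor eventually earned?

Yes

With Yorlun and Elmlam, Hextor is earned (Rule 4).
With Hextor and Elmlam, Wextor is earned (Rule 10).
With Hextor and Wextor, Vorond is earned (Rule 2).
With Elmlam and Vorond, Maryor is earned (Rule 5).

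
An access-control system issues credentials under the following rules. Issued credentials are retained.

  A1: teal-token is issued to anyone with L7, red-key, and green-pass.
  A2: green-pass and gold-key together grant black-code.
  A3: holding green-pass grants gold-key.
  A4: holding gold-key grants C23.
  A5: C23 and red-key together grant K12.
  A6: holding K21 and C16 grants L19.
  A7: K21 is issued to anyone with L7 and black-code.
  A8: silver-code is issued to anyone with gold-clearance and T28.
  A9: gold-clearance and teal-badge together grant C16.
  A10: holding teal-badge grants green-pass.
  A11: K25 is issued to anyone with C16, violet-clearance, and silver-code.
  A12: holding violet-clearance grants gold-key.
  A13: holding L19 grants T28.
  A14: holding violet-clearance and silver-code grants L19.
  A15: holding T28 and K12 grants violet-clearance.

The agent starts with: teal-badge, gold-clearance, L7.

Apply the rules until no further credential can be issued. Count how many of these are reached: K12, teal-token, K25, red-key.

0

K12 would need C23 and red-key (A5), but red-key is never granted.
teal-token would need L7, red-key, and green-pass (A1), but red-key is never granted.
K25 would need C16, violet-clearance, and silver-code (A11), but violet-clearance is never granted.
No rule produces red-key, and it is not given.
None of the 4 are reached.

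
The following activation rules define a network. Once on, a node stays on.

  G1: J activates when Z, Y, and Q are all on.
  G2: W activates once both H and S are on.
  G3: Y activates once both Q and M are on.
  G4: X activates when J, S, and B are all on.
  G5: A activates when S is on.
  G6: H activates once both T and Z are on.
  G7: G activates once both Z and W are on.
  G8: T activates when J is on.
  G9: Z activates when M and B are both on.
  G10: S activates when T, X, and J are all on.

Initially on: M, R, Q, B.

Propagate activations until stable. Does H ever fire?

M and B are on, so Z activates (G9).
Q and M are on, so Y activates (G3).
Z, Y, and Q are on, so J activates (G1).
G8: J on → T on.
G6: T and Z on → H on.

Yes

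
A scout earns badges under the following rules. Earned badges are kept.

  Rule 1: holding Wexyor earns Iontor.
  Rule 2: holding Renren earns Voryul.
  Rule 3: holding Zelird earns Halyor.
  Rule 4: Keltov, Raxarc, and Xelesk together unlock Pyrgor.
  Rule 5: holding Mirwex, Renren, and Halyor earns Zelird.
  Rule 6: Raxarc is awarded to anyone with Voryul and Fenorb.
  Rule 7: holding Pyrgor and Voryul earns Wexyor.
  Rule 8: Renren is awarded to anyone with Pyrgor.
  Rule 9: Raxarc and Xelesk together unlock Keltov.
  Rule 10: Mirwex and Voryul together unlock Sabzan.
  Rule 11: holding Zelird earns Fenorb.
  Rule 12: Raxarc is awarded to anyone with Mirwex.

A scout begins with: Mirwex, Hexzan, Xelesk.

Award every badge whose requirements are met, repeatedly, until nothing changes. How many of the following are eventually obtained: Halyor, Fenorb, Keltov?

1

With Mirwex, Raxarc is earned (Rule 12).
With Raxarc and Xelesk, Keltov is earned (Rule 9).
Halyor would need Zelird (Rule 3), but Zelird is never earned.
Fenorb would need Zelird (Rule 11), but Zelird is never earned.
Keltov: reached.
Reached: Keltov — 1 of the 3.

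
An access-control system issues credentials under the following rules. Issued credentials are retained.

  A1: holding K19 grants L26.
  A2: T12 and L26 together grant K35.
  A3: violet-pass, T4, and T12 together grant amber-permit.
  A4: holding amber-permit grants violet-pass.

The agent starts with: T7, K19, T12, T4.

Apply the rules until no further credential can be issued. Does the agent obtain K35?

Yes

Holding K19 grants L26 (A1).
Holding T12 and L26 grants K35 (A2).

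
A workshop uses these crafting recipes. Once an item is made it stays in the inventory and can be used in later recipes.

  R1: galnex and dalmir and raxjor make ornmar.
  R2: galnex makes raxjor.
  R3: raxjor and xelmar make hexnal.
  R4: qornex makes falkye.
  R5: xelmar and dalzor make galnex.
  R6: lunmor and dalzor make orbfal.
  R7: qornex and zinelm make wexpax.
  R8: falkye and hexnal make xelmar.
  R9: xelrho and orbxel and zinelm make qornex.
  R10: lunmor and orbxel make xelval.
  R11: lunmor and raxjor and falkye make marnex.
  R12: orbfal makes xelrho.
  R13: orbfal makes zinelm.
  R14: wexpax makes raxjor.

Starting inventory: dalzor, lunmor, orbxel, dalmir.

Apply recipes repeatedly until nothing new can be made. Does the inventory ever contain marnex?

Using R6, lunmor and dalzor make orbfal.
orbfal → xelrho (R12).
orbfal → zinelm (R13).
xelrho and orbxel and zinelm → qornex (R9).
qornex → falkye (R4).
qornex and zinelm → wexpax (R7).
Using R14, wexpax makes raxjor.
Using R11, lunmor, raxjor, and falkye make marnex.

Yes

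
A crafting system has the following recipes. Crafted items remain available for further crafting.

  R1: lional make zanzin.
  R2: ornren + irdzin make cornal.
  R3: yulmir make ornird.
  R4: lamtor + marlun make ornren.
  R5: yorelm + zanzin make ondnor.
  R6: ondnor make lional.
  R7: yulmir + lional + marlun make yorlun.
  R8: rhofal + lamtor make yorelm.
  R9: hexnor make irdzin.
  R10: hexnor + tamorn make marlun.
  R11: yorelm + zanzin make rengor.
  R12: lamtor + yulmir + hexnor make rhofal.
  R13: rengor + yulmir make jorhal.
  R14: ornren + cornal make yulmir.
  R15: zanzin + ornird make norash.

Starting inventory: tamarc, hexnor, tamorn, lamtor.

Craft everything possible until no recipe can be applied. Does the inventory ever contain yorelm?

hexnor → irdzin (R9).
hexnor + tamorn → marlun (R10).
Using R4, lamtor and marlun make ornren.
Using R2, ornren and irdzin make cornal.
Using R14, ornren and cornal make yulmir.
lamtor + yulmir + hexnor → rhofal (R12).
rhofal + lamtor → yorelm (R8).

Yes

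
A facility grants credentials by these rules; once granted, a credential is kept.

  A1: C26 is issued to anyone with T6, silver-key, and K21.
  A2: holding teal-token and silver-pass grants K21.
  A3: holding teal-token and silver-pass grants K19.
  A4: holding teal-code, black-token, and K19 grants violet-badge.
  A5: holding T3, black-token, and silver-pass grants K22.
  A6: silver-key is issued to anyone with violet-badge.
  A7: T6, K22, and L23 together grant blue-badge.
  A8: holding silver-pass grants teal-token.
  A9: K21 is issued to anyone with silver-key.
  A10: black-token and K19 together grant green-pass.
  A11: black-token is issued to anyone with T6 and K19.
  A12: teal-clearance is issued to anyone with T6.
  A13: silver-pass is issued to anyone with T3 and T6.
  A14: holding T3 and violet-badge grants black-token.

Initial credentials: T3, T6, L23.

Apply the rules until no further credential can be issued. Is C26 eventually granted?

C26 would need T6, silver-key, and K21 (A1), but silver-key is never granted.

No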